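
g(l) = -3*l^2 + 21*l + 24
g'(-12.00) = 93.00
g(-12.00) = -660.00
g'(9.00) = -33.00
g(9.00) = -30.00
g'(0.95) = 15.30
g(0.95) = 41.24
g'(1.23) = 13.62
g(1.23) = 45.29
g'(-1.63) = 30.78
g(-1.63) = -18.20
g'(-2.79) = 37.74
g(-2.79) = -57.94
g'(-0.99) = 26.94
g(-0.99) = 0.27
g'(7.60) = -24.60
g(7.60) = 10.32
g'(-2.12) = 33.72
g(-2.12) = -34.00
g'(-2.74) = 37.44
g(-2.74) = -56.06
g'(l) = 21 - 6*l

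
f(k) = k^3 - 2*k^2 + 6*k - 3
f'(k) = 3*k^2 - 4*k + 6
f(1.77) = 6.90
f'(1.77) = 8.32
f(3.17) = 27.78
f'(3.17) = 23.47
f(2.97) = 23.38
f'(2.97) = 20.58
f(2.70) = 18.30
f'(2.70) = 17.07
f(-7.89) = -666.01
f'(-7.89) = 224.32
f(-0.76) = -9.15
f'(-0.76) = 10.77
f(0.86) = 1.32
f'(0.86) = 4.78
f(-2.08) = -33.13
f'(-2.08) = 27.30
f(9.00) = 618.00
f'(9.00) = 213.00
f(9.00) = 618.00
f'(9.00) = 213.00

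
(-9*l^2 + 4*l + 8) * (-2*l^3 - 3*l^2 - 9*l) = 18*l^5 + 19*l^4 + 53*l^3 - 60*l^2 - 72*l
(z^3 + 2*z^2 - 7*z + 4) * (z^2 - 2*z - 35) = z^5 - 46*z^3 - 52*z^2 + 237*z - 140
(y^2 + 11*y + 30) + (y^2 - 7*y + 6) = 2*y^2 + 4*y + 36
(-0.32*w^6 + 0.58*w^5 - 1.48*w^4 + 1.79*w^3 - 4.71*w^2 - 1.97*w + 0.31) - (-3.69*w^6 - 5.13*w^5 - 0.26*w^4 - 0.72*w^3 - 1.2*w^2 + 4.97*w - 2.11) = 3.37*w^6 + 5.71*w^5 - 1.22*w^4 + 2.51*w^3 - 3.51*w^2 - 6.94*w + 2.42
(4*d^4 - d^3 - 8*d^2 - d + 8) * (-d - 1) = -4*d^5 - 3*d^4 + 9*d^3 + 9*d^2 - 7*d - 8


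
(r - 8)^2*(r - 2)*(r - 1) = r^4 - 19*r^3 + 114*r^2 - 224*r + 128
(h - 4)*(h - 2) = h^2 - 6*h + 8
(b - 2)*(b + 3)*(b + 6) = b^3 + 7*b^2 - 36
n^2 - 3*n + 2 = (n - 2)*(n - 1)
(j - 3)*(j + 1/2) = j^2 - 5*j/2 - 3/2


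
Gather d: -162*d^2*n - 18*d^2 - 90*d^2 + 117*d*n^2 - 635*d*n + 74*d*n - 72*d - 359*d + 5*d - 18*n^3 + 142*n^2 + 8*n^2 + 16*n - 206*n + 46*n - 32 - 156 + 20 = d^2*(-162*n - 108) + d*(117*n^2 - 561*n - 426) - 18*n^3 + 150*n^2 - 144*n - 168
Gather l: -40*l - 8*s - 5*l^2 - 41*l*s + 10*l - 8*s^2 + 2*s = -5*l^2 + l*(-41*s - 30) - 8*s^2 - 6*s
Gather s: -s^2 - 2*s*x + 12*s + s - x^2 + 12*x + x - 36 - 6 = -s^2 + s*(13 - 2*x) - x^2 + 13*x - 42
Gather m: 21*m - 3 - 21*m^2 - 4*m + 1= -21*m^2 + 17*m - 2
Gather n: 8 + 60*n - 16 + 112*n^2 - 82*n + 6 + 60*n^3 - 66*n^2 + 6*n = 60*n^3 + 46*n^2 - 16*n - 2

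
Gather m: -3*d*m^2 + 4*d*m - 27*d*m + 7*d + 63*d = -3*d*m^2 - 23*d*m + 70*d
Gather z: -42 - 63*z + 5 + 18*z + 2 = -45*z - 35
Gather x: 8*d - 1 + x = 8*d + x - 1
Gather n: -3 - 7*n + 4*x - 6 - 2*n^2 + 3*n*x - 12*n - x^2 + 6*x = -2*n^2 + n*(3*x - 19) - x^2 + 10*x - 9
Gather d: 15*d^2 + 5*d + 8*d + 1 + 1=15*d^2 + 13*d + 2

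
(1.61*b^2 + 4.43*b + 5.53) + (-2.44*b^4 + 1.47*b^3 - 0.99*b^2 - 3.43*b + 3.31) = -2.44*b^4 + 1.47*b^3 + 0.62*b^2 + 1.0*b + 8.84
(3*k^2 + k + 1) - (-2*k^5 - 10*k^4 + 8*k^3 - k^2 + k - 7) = 2*k^5 + 10*k^4 - 8*k^3 + 4*k^2 + 8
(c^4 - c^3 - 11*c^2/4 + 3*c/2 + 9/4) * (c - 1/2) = c^5 - 3*c^4/2 - 9*c^3/4 + 23*c^2/8 + 3*c/2 - 9/8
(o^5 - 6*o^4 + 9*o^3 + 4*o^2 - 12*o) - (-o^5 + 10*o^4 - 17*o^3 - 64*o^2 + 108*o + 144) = 2*o^5 - 16*o^4 + 26*o^3 + 68*o^2 - 120*o - 144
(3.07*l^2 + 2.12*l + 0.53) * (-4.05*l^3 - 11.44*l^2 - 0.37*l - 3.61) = -12.4335*l^5 - 43.7068*l^4 - 27.5352*l^3 - 17.9303*l^2 - 7.8493*l - 1.9133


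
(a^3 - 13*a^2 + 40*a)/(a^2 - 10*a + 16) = a*(a - 5)/(a - 2)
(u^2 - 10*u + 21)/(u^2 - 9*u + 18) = (u - 7)/(u - 6)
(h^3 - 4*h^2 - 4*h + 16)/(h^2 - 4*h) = h - 4/h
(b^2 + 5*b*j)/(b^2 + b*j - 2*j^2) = b*(b + 5*j)/(b^2 + b*j - 2*j^2)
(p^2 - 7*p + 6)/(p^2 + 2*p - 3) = (p - 6)/(p + 3)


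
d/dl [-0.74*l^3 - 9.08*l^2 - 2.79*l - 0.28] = -2.22*l^2 - 18.16*l - 2.79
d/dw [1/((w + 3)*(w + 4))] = (-2*w - 7)/(w^4 + 14*w^3 + 73*w^2 + 168*w + 144)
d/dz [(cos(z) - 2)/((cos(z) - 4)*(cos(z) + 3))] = (cos(z)^2 - 4*cos(z) + 14)*sin(z)/((cos(z) - 4)^2*(cos(z) + 3)^2)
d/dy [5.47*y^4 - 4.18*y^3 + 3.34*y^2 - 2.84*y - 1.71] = 21.88*y^3 - 12.54*y^2 + 6.68*y - 2.84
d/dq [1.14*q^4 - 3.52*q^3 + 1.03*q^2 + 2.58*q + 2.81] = 4.56*q^3 - 10.56*q^2 + 2.06*q + 2.58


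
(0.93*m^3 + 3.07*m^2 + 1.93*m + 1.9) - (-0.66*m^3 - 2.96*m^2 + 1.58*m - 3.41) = 1.59*m^3 + 6.03*m^2 + 0.35*m + 5.31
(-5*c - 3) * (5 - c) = 5*c^2 - 22*c - 15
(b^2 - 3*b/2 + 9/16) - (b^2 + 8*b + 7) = -19*b/2 - 103/16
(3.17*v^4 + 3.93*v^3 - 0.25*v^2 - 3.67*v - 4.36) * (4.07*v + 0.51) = 12.9019*v^5 + 17.6118*v^4 + 0.9868*v^3 - 15.0644*v^2 - 19.6169*v - 2.2236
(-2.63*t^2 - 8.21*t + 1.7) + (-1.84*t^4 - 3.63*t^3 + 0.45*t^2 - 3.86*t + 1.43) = -1.84*t^4 - 3.63*t^3 - 2.18*t^2 - 12.07*t + 3.13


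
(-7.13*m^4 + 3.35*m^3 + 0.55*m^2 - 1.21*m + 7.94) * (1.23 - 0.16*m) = 1.1408*m^5 - 9.3059*m^4 + 4.0325*m^3 + 0.8701*m^2 - 2.7587*m + 9.7662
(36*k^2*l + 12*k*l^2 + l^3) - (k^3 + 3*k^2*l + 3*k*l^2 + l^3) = -k^3 + 33*k^2*l + 9*k*l^2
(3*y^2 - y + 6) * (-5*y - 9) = -15*y^3 - 22*y^2 - 21*y - 54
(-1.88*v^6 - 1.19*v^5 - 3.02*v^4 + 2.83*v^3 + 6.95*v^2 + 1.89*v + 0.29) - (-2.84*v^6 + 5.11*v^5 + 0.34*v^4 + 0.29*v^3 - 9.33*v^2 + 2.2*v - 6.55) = 0.96*v^6 - 6.3*v^5 - 3.36*v^4 + 2.54*v^3 + 16.28*v^2 - 0.31*v + 6.84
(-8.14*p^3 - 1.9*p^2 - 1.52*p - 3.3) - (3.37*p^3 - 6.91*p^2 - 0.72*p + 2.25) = -11.51*p^3 + 5.01*p^2 - 0.8*p - 5.55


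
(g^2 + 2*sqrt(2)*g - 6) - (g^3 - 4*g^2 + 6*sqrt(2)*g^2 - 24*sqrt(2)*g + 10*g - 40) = -g^3 - 6*sqrt(2)*g^2 + 5*g^2 - 10*g + 26*sqrt(2)*g + 34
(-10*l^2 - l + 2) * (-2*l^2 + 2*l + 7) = 20*l^4 - 18*l^3 - 76*l^2 - 3*l + 14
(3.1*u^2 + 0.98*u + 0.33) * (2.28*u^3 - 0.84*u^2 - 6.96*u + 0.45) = 7.068*u^5 - 0.3696*u^4 - 21.6468*u^3 - 5.703*u^2 - 1.8558*u + 0.1485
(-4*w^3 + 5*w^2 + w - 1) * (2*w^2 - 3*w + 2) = -8*w^5 + 22*w^4 - 21*w^3 + 5*w^2 + 5*w - 2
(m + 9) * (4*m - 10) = 4*m^2 + 26*m - 90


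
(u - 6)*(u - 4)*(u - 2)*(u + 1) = u^4 - 11*u^3 + 32*u^2 - 4*u - 48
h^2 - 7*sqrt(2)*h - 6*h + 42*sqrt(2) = (h - 6)*(h - 7*sqrt(2))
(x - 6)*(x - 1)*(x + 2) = x^3 - 5*x^2 - 8*x + 12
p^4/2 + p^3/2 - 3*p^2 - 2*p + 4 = (p/2 + 1)*(p - 2)*(p - 1)*(p + 2)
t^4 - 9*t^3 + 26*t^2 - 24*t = t*(t - 4)*(t - 3)*(t - 2)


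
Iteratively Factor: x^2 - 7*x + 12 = (x - 4)*(x - 3)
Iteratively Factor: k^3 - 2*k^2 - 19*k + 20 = (k + 4)*(k^2 - 6*k + 5) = (k - 5)*(k + 4)*(k - 1)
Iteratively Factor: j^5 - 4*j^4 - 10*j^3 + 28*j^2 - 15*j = (j - 1)*(j^4 - 3*j^3 - 13*j^2 + 15*j) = (j - 1)^2*(j^3 - 2*j^2 - 15*j) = (j - 1)^2*(j + 3)*(j^2 - 5*j) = (j - 5)*(j - 1)^2*(j + 3)*(j)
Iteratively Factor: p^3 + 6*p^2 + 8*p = (p)*(p^2 + 6*p + 8) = p*(p + 2)*(p + 4)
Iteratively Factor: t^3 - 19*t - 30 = (t + 2)*(t^2 - 2*t - 15) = (t - 5)*(t + 2)*(t + 3)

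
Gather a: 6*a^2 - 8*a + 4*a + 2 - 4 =6*a^2 - 4*a - 2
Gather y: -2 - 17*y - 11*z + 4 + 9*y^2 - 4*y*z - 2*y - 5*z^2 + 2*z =9*y^2 + y*(-4*z - 19) - 5*z^2 - 9*z + 2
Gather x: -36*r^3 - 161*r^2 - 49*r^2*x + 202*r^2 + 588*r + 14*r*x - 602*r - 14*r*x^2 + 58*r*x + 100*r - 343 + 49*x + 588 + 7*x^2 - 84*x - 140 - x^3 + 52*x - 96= -36*r^3 + 41*r^2 + 86*r - x^3 + x^2*(7 - 14*r) + x*(-49*r^2 + 72*r + 17) + 9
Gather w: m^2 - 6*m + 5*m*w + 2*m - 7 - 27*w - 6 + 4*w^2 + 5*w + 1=m^2 - 4*m + 4*w^2 + w*(5*m - 22) - 12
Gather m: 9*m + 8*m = 17*m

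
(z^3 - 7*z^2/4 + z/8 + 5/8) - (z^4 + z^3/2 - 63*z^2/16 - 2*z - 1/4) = -z^4 + z^3/2 + 35*z^2/16 + 17*z/8 + 7/8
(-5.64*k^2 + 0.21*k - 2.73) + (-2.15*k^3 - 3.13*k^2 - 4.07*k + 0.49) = -2.15*k^3 - 8.77*k^2 - 3.86*k - 2.24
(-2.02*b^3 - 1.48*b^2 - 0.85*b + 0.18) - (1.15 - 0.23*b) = -2.02*b^3 - 1.48*b^2 - 0.62*b - 0.97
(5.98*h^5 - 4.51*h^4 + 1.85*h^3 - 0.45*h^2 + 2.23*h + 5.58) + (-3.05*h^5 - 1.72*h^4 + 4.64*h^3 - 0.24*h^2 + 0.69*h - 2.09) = 2.93*h^5 - 6.23*h^4 + 6.49*h^3 - 0.69*h^2 + 2.92*h + 3.49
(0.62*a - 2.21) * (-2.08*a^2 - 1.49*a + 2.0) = -1.2896*a^3 + 3.673*a^2 + 4.5329*a - 4.42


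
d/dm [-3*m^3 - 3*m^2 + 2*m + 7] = -9*m^2 - 6*m + 2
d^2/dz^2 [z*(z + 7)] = 2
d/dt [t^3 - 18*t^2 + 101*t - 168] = 3*t^2 - 36*t + 101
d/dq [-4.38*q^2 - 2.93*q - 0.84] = -8.76*q - 2.93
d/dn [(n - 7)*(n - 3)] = 2*n - 10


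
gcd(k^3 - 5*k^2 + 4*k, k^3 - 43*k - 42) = 1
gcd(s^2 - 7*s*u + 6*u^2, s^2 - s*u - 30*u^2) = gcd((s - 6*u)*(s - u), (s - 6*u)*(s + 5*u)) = s - 6*u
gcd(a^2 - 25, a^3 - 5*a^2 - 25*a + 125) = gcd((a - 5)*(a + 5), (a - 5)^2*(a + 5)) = a^2 - 25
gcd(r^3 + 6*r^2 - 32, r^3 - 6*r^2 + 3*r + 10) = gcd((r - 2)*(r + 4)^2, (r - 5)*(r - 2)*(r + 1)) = r - 2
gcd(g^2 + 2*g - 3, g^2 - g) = g - 1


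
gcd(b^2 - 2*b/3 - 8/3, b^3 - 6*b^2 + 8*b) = b - 2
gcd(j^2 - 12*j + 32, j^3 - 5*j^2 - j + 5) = 1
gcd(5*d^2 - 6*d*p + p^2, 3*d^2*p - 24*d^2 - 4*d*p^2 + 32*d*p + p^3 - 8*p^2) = -d + p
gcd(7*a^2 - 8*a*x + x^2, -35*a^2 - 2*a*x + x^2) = -7*a + x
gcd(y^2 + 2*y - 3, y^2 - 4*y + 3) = y - 1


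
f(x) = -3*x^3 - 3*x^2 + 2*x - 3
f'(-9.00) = -673.00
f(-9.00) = 1923.00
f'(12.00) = -1366.00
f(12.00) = -5595.00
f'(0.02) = 1.88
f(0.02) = -2.96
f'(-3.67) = -97.20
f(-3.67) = 97.55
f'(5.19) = -271.56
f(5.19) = -492.82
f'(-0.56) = 2.54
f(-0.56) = -4.53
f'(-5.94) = -279.91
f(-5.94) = 508.02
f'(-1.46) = -8.42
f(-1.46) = -2.98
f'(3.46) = -126.50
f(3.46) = -156.26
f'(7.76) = -586.52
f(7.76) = -1570.00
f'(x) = -9*x^2 - 6*x + 2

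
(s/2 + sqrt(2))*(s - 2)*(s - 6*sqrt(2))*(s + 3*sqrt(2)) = s^4/2 - s^3 - sqrt(2)*s^3/2 - 24*s^2 + sqrt(2)*s^2 - 36*sqrt(2)*s + 48*s + 72*sqrt(2)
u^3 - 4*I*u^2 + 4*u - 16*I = (u - 4*I)*(u - 2*I)*(u + 2*I)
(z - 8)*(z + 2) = z^2 - 6*z - 16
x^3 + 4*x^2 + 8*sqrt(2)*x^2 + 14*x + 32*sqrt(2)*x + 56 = (x + 4)*(x + sqrt(2))*(x + 7*sqrt(2))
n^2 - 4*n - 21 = (n - 7)*(n + 3)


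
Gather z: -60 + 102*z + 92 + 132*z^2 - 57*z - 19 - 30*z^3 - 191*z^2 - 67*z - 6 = -30*z^3 - 59*z^2 - 22*z + 7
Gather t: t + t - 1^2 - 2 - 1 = 2*t - 4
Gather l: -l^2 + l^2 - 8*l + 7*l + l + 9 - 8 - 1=0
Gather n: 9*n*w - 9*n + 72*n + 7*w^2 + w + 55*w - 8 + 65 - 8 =n*(9*w + 63) + 7*w^2 + 56*w + 49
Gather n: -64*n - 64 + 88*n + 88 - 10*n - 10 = 14*n + 14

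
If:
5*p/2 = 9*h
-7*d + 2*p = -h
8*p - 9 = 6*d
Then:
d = 123/254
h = 105/254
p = 189/127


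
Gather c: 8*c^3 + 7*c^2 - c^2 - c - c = 8*c^3 + 6*c^2 - 2*c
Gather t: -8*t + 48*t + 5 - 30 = 40*t - 25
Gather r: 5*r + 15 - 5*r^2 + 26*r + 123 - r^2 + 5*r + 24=-6*r^2 + 36*r + 162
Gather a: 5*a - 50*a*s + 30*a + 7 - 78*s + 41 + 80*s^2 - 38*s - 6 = a*(35 - 50*s) + 80*s^2 - 116*s + 42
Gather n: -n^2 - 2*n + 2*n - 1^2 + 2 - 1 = -n^2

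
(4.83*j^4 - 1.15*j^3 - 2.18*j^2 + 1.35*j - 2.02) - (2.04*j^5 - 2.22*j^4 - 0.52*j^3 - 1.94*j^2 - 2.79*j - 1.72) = -2.04*j^5 + 7.05*j^4 - 0.63*j^3 - 0.24*j^2 + 4.14*j - 0.3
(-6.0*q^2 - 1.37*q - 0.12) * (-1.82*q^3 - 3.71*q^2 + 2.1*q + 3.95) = 10.92*q^5 + 24.7534*q^4 - 7.2989*q^3 - 26.1318*q^2 - 5.6635*q - 0.474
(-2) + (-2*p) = -2*p - 2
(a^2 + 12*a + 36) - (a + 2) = a^2 + 11*a + 34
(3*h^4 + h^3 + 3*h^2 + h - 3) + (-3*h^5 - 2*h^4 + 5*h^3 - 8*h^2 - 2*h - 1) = -3*h^5 + h^4 + 6*h^3 - 5*h^2 - h - 4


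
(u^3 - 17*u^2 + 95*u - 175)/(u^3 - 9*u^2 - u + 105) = (u - 5)/(u + 3)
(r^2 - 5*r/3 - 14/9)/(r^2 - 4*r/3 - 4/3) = (r - 7/3)/(r - 2)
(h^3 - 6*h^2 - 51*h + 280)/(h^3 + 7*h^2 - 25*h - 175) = (h - 8)/(h + 5)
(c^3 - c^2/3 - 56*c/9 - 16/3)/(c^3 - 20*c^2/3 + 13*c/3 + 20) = (c + 4/3)/(c - 5)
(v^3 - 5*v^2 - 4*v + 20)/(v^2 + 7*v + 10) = (v^2 - 7*v + 10)/(v + 5)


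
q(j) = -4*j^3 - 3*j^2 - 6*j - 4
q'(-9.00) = -924.00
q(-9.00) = 2723.00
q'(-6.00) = -402.00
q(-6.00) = 788.00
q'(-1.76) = -32.61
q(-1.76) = 19.07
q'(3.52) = -175.80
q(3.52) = -236.75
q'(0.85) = -19.77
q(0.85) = -13.72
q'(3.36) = -161.64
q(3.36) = -209.76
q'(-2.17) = -49.49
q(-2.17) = 35.77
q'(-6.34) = -450.31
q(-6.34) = 932.81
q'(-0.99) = -11.82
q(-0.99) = 2.88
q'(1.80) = -55.68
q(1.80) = -47.85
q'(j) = -12*j^2 - 6*j - 6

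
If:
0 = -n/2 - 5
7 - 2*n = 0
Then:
No Solution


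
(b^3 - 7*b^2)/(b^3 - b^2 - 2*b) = b*(7 - b)/(-b^2 + b + 2)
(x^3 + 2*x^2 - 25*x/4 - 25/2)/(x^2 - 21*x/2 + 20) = (x^2 + 9*x/2 + 5)/(x - 8)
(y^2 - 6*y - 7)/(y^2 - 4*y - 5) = (y - 7)/(y - 5)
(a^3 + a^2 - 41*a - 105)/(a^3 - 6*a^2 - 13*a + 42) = (a + 5)/(a - 2)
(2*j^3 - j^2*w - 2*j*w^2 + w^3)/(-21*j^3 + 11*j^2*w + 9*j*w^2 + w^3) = (-2*j^2 - j*w + w^2)/(21*j^2 + 10*j*w + w^2)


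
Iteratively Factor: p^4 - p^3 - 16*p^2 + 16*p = (p - 1)*(p^3 - 16*p) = p*(p - 1)*(p^2 - 16) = p*(p - 1)*(p + 4)*(p - 4)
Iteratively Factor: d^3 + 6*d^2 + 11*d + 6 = (d + 2)*(d^2 + 4*d + 3) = (d + 1)*(d + 2)*(d + 3)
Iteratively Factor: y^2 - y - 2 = (y - 2)*(y + 1)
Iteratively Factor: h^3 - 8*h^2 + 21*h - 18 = (h - 2)*(h^2 - 6*h + 9) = (h - 3)*(h - 2)*(h - 3)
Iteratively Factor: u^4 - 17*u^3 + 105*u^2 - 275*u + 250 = (u - 5)*(u^3 - 12*u^2 + 45*u - 50) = (u - 5)^2*(u^2 - 7*u + 10) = (u - 5)^3*(u - 2)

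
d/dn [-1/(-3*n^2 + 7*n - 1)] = (7 - 6*n)/(3*n^2 - 7*n + 1)^2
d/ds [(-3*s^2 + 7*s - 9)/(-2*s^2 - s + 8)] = (17*s^2 - 84*s + 47)/(4*s^4 + 4*s^3 - 31*s^2 - 16*s + 64)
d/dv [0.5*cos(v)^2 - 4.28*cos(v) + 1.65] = (4.28 - 1.0*cos(v))*sin(v)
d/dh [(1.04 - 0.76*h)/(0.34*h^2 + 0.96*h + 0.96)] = (0.2584*h^2 - 0.7072*h - 1.728)/(0.1156*h^4 + 0.6528*h^3 + 1.5744*h^2 + 1.8432*h + 0.9216)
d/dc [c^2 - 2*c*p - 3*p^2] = 2*c - 2*p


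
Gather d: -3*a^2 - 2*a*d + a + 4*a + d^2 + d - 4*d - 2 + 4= -3*a^2 + 5*a + d^2 + d*(-2*a - 3) + 2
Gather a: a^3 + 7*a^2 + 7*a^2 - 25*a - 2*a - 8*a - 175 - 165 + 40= a^3 + 14*a^2 - 35*a - 300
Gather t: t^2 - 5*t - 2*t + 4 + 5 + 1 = t^2 - 7*t + 10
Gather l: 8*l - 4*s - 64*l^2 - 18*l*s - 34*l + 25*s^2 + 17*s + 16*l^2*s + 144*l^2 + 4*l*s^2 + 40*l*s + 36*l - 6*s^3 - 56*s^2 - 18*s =l^2*(16*s + 80) + l*(4*s^2 + 22*s + 10) - 6*s^3 - 31*s^2 - 5*s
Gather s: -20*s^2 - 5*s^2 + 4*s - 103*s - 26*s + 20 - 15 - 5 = -25*s^2 - 125*s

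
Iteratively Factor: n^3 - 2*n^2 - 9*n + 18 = (n + 3)*(n^2 - 5*n + 6) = (n - 3)*(n + 3)*(n - 2)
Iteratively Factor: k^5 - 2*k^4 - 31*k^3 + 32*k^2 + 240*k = (k + 3)*(k^4 - 5*k^3 - 16*k^2 + 80*k) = (k - 4)*(k + 3)*(k^3 - k^2 - 20*k) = (k - 5)*(k - 4)*(k + 3)*(k^2 + 4*k) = k*(k - 5)*(k - 4)*(k + 3)*(k + 4)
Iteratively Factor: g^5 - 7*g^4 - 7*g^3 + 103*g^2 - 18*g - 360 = (g + 2)*(g^4 - 9*g^3 + 11*g^2 + 81*g - 180) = (g + 2)*(g + 3)*(g^3 - 12*g^2 + 47*g - 60) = (g - 4)*(g + 2)*(g + 3)*(g^2 - 8*g + 15) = (g - 5)*(g - 4)*(g + 2)*(g + 3)*(g - 3)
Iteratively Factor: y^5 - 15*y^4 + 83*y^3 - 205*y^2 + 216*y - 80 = (y - 4)*(y^4 - 11*y^3 + 39*y^2 - 49*y + 20) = (y - 4)*(y - 1)*(y^3 - 10*y^2 + 29*y - 20) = (y - 5)*(y - 4)*(y - 1)*(y^2 - 5*y + 4) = (y - 5)*(y - 4)^2*(y - 1)*(y - 1)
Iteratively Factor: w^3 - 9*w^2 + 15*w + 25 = (w + 1)*(w^2 - 10*w + 25) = (w - 5)*(w + 1)*(w - 5)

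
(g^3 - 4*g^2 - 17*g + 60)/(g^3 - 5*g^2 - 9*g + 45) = (g + 4)/(g + 3)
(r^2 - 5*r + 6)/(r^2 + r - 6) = (r - 3)/(r + 3)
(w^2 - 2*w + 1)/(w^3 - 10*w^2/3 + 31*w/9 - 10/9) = 9*(w - 1)/(9*w^2 - 21*w + 10)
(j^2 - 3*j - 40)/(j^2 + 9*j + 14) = (j^2 - 3*j - 40)/(j^2 + 9*j + 14)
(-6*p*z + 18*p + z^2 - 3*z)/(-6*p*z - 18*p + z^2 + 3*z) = (z - 3)/(z + 3)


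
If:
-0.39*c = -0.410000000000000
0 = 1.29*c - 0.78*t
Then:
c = 1.05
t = 1.74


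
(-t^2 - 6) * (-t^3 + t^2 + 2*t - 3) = t^5 - t^4 + 4*t^3 - 3*t^2 - 12*t + 18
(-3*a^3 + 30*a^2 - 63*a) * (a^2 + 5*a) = -3*a^5 + 15*a^4 + 87*a^3 - 315*a^2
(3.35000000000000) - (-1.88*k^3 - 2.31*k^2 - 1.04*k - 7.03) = 1.88*k^3 + 2.31*k^2 + 1.04*k + 10.38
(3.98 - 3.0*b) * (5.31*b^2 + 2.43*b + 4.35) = -15.93*b^3 + 13.8438*b^2 - 3.3786*b + 17.313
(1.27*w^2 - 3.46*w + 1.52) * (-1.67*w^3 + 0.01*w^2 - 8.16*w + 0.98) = -2.1209*w^5 + 5.7909*w^4 - 12.9362*w^3 + 29.4934*w^2 - 15.794*w + 1.4896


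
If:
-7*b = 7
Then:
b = -1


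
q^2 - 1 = (q - 1)*(q + 1)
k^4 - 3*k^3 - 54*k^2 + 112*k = k*(k - 8)*(k - 2)*(k + 7)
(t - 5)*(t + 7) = t^2 + 2*t - 35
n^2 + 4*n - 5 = (n - 1)*(n + 5)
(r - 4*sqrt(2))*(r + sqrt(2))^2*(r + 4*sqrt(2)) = r^4 + 2*sqrt(2)*r^3 - 30*r^2 - 64*sqrt(2)*r - 64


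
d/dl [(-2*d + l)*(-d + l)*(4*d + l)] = -10*d^2 + 2*d*l + 3*l^2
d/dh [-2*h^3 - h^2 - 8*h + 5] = -6*h^2 - 2*h - 8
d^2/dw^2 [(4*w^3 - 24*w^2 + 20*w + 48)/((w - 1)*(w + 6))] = 48*(11*w^3 - 27*w^2 + 63*w + 51)/(w^6 + 15*w^5 + 57*w^4 - 55*w^3 - 342*w^2 + 540*w - 216)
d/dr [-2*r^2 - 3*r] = -4*r - 3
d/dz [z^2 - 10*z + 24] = 2*z - 10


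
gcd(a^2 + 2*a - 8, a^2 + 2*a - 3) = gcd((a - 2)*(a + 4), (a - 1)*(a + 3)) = 1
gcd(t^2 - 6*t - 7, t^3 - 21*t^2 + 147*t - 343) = t - 7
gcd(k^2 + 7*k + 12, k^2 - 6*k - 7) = 1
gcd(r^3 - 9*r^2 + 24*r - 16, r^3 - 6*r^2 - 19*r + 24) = r - 1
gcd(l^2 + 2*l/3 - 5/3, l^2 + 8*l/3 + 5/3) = l + 5/3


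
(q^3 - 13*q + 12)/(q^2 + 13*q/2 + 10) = 2*(q^2 - 4*q + 3)/(2*q + 5)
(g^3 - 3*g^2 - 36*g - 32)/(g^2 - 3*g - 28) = (g^2 - 7*g - 8)/(g - 7)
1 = 1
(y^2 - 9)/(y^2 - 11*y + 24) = (y + 3)/(y - 8)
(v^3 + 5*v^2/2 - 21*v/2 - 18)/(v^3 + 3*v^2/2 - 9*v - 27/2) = (v + 4)/(v + 3)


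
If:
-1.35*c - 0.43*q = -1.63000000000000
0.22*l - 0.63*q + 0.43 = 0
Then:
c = 1.20740740740741 - 0.318518518518519*q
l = 2.86363636363636*q - 1.95454545454545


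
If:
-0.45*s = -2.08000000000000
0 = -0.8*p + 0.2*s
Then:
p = 1.16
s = 4.62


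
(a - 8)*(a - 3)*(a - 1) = a^3 - 12*a^2 + 35*a - 24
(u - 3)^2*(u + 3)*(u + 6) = u^4 + 3*u^3 - 27*u^2 - 27*u + 162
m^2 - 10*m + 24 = (m - 6)*(m - 4)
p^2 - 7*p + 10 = (p - 5)*(p - 2)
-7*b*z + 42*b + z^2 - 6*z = (-7*b + z)*(z - 6)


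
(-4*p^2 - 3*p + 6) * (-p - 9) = 4*p^3 + 39*p^2 + 21*p - 54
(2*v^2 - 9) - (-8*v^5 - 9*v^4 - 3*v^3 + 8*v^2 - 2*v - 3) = 8*v^5 + 9*v^4 + 3*v^3 - 6*v^2 + 2*v - 6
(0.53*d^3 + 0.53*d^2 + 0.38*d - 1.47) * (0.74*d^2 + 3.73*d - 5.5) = 0.3922*d^5 + 2.3691*d^4 - 0.6569*d^3 - 2.5854*d^2 - 7.5731*d + 8.085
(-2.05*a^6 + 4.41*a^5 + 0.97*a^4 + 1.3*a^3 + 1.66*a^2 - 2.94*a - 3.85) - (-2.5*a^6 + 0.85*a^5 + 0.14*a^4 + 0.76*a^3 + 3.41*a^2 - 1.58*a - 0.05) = 0.45*a^6 + 3.56*a^5 + 0.83*a^4 + 0.54*a^3 - 1.75*a^2 - 1.36*a - 3.8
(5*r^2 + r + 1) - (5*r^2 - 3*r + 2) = 4*r - 1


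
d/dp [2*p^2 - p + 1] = 4*p - 1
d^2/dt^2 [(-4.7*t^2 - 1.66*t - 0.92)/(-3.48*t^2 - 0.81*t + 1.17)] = (5.6843418860808e-14*t^4 + 13.709808*t^3 + 181.668528*t^2 + 56.112912*t + 24.712992)/(42.144192*t^6 + 29.428272*t^5 - 35.65782*t^4 - 19.256535*t^3 + 11.988405*t^2 + 3.326427*t - 1.601613)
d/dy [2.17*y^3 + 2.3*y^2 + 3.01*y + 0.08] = 6.51*y^2 + 4.6*y + 3.01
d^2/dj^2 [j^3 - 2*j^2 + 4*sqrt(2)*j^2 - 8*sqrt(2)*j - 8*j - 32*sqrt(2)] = 6*j - 4 + 8*sqrt(2)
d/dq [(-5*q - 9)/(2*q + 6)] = -3/(q^2 + 6*q + 9)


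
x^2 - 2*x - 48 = (x - 8)*(x + 6)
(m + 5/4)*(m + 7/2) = m^2 + 19*m/4 + 35/8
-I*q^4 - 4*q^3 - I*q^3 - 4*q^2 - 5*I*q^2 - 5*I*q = q*(q - 5*I)*(q + I)*(-I*q - I)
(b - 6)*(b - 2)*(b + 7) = b^3 - b^2 - 44*b + 84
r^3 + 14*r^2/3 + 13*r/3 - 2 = (r - 1/3)*(r + 2)*(r + 3)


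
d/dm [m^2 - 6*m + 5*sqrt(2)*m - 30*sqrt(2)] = 2*m - 6 + 5*sqrt(2)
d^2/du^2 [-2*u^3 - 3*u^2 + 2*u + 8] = -12*u - 6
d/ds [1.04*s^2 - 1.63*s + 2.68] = 2.08*s - 1.63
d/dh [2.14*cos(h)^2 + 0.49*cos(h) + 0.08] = -(4.28*cos(h) + 0.49)*sin(h)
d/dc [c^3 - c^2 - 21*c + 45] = 3*c^2 - 2*c - 21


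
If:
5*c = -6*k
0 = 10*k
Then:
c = 0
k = 0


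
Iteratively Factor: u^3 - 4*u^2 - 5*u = (u + 1)*(u^2 - 5*u) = (u - 5)*(u + 1)*(u)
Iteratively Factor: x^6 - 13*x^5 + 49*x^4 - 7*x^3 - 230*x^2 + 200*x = (x + 2)*(x^5 - 15*x^4 + 79*x^3 - 165*x^2 + 100*x) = (x - 1)*(x + 2)*(x^4 - 14*x^3 + 65*x^2 - 100*x) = (x - 4)*(x - 1)*(x + 2)*(x^3 - 10*x^2 + 25*x) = (x - 5)*(x - 4)*(x - 1)*(x + 2)*(x^2 - 5*x) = x*(x - 5)*(x - 4)*(x - 1)*(x + 2)*(x - 5)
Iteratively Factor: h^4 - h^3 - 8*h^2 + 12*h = (h)*(h^3 - h^2 - 8*h + 12) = h*(h + 3)*(h^2 - 4*h + 4) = h*(h - 2)*(h + 3)*(h - 2)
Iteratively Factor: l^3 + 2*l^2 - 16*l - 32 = (l + 2)*(l^2 - 16) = (l - 4)*(l + 2)*(l + 4)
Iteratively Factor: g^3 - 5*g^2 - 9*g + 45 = (g - 5)*(g^2 - 9) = (g - 5)*(g - 3)*(g + 3)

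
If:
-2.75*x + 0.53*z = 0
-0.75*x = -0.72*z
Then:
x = 0.00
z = 0.00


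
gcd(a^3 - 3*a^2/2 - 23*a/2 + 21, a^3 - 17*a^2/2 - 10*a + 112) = a + 7/2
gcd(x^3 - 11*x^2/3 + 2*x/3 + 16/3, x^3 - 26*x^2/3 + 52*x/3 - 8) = x - 2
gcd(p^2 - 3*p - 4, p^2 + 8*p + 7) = p + 1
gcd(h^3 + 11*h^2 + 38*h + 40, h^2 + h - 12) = h + 4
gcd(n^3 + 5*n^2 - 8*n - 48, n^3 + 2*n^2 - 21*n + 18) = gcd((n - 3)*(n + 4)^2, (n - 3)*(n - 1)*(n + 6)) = n - 3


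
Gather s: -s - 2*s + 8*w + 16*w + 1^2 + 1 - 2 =-3*s + 24*w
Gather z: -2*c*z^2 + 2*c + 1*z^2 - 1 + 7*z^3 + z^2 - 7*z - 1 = 2*c + 7*z^3 + z^2*(2 - 2*c) - 7*z - 2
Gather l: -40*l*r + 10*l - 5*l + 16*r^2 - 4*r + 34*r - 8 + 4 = l*(5 - 40*r) + 16*r^2 + 30*r - 4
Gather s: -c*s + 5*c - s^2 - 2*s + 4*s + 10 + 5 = 5*c - s^2 + s*(2 - c) + 15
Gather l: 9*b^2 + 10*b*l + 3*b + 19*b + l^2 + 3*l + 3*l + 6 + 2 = 9*b^2 + 22*b + l^2 + l*(10*b + 6) + 8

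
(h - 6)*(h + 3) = h^2 - 3*h - 18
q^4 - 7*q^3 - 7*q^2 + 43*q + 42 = (q - 7)*(q - 3)*(q + 1)*(q + 2)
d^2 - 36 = (d - 6)*(d + 6)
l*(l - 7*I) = l^2 - 7*I*l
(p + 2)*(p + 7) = p^2 + 9*p + 14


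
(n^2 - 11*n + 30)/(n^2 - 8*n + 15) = (n - 6)/(n - 3)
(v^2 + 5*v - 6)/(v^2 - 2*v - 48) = (v - 1)/(v - 8)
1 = 1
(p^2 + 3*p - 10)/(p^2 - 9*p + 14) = (p + 5)/(p - 7)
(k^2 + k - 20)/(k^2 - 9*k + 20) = (k + 5)/(k - 5)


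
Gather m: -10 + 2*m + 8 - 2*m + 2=0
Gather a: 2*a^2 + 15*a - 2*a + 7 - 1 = 2*a^2 + 13*a + 6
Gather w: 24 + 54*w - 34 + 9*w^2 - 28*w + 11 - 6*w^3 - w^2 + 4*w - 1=-6*w^3 + 8*w^2 + 30*w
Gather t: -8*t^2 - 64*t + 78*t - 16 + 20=-8*t^2 + 14*t + 4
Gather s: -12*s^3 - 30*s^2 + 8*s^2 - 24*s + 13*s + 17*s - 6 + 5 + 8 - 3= -12*s^3 - 22*s^2 + 6*s + 4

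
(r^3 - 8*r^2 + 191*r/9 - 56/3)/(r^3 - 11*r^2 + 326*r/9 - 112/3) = (r - 3)/(r - 6)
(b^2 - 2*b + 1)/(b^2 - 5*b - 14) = (-b^2 + 2*b - 1)/(-b^2 + 5*b + 14)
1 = 1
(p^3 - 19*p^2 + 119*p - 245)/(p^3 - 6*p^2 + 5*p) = (p^2 - 14*p + 49)/(p*(p - 1))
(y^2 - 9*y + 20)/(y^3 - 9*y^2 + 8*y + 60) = (y - 4)/(y^2 - 4*y - 12)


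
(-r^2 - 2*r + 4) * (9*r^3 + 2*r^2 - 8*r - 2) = -9*r^5 - 20*r^4 + 40*r^3 + 26*r^2 - 28*r - 8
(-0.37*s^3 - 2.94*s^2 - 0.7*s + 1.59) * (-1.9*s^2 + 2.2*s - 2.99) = 0.703*s^5 + 4.772*s^4 - 4.0317*s^3 + 4.2296*s^2 + 5.591*s - 4.7541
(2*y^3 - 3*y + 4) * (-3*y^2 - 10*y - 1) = -6*y^5 - 20*y^4 + 7*y^3 + 18*y^2 - 37*y - 4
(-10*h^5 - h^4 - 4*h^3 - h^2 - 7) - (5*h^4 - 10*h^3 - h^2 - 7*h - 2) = -10*h^5 - 6*h^4 + 6*h^3 + 7*h - 5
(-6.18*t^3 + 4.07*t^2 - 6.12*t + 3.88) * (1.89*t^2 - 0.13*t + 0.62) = -11.6802*t^5 + 8.4957*t^4 - 15.9275*t^3 + 10.6522*t^2 - 4.2988*t + 2.4056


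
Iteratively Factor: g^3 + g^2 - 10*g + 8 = (g + 4)*(g^2 - 3*g + 2) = (g - 2)*(g + 4)*(g - 1)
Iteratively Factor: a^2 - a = (a - 1)*(a)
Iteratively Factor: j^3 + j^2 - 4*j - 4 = (j - 2)*(j^2 + 3*j + 2) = (j - 2)*(j + 1)*(j + 2)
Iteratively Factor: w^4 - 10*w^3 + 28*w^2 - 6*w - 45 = (w - 3)*(w^3 - 7*w^2 + 7*w + 15) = (w - 5)*(w - 3)*(w^2 - 2*w - 3) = (w - 5)*(w - 3)^2*(w + 1)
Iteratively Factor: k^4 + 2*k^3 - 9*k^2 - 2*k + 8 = (k + 4)*(k^3 - 2*k^2 - k + 2) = (k - 2)*(k + 4)*(k^2 - 1) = (k - 2)*(k - 1)*(k + 4)*(k + 1)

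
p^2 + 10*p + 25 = (p + 5)^2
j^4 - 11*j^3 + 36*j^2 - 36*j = j*(j - 6)*(j - 3)*(j - 2)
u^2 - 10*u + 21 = (u - 7)*(u - 3)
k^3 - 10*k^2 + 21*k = k*(k - 7)*(k - 3)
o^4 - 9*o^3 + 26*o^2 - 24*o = o*(o - 4)*(o - 3)*(o - 2)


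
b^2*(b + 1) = b^3 + b^2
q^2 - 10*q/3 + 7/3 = (q - 7/3)*(q - 1)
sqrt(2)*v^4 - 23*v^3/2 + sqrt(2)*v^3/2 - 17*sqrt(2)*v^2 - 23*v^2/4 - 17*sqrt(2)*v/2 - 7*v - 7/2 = (v + 1/2)*(v - 7*sqrt(2))*(v + sqrt(2))*(sqrt(2)*v + 1/2)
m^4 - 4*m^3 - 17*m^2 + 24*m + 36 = (m - 6)*(m - 2)*(m + 1)*(m + 3)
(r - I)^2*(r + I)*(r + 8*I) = r^4 + 7*I*r^3 + 9*r^2 + 7*I*r + 8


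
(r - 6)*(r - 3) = r^2 - 9*r + 18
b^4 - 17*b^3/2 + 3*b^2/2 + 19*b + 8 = (b - 8)*(b - 2)*(sqrt(2)*b/2 + sqrt(2)/2)*(sqrt(2)*b + sqrt(2)/2)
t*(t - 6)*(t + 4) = t^3 - 2*t^2 - 24*t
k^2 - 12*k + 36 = (k - 6)^2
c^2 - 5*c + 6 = (c - 3)*(c - 2)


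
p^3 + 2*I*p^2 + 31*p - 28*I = (p - 4*I)*(p - I)*(p + 7*I)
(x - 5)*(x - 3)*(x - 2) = x^3 - 10*x^2 + 31*x - 30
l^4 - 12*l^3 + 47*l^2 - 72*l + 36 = (l - 6)*(l - 3)*(l - 2)*(l - 1)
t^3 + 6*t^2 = t^2*(t + 6)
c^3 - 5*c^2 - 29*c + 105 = (c - 7)*(c - 3)*(c + 5)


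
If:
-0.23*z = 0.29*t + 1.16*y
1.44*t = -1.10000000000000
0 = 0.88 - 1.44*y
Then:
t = -0.76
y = 0.61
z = -2.12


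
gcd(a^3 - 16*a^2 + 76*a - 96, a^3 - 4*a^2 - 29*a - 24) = a - 8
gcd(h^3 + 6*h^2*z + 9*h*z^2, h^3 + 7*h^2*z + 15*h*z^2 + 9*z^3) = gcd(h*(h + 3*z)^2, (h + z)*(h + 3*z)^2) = h^2 + 6*h*z + 9*z^2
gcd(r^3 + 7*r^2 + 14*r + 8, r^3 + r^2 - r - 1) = r + 1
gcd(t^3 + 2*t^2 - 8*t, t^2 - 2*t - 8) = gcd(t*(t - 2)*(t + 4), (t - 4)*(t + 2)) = 1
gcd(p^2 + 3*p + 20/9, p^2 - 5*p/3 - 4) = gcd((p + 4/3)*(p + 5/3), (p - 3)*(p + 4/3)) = p + 4/3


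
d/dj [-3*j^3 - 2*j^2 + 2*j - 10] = -9*j^2 - 4*j + 2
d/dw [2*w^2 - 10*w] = 4*w - 10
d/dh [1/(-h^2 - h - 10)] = (2*h + 1)/(h^2 + h + 10)^2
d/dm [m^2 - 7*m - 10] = 2*m - 7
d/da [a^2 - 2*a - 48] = 2*a - 2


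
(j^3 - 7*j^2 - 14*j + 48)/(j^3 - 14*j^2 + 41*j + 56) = (j^2 + j - 6)/(j^2 - 6*j - 7)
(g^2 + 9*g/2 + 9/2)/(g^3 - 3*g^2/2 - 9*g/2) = (g + 3)/(g*(g - 3))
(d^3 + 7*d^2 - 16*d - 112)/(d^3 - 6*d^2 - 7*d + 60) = (d^2 + 11*d + 28)/(d^2 - 2*d - 15)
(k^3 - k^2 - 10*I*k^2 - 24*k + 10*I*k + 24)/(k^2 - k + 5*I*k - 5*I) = (k^2 - 10*I*k - 24)/(k + 5*I)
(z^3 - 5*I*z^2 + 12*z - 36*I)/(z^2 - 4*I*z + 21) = (z^2 - 8*I*z - 12)/(z - 7*I)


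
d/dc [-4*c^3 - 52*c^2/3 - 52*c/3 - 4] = -12*c^2 - 104*c/3 - 52/3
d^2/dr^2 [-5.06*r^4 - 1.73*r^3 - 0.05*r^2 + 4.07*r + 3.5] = -60.72*r^2 - 10.38*r - 0.1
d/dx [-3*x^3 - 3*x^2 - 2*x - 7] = -9*x^2 - 6*x - 2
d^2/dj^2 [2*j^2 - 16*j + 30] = 4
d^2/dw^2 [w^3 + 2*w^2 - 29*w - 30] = 6*w + 4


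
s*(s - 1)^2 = s^3 - 2*s^2 + s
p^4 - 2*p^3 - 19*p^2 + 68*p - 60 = (p - 3)*(p - 2)^2*(p + 5)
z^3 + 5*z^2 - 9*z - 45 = (z - 3)*(z + 3)*(z + 5)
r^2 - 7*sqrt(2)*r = r*(r - 7*sqrt(2))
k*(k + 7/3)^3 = k^4 + 7*k^3 + 49*k^2/3 + 343*k/27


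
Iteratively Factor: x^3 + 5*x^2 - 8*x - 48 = (x + 4)*(x^2 + x - 12) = (x + 4)^2*(x - 3)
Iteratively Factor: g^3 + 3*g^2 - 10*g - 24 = (g + 4)*(g^2 - g - 6) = (g + 2)*(g + 4)*(g - 3)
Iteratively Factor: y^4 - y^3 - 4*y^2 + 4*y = (y - 2)*(y^3 + y^2 - 2*y) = y*(y - 2)*(y^2 + y - 2) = y*(y - 2)*(y + 2)*(y - 1)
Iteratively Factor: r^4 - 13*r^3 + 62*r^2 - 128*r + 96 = (r - 4)*(r^3 - 9*r^2 + 26*r - 24) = (r - 4)^2*(r^2 - 5*r + 6) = (r - 4)^2*(r - 2)*(r - 3)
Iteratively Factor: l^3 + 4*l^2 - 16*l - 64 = (l + 4)*(l^2 - 16) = (l + 4)^2*(l - 4)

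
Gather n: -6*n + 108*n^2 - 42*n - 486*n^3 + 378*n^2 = -486*n^3 + 486*n^2 - 48*n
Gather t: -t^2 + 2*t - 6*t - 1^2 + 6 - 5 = -t^2 - 4*t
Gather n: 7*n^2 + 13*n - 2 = 7*n^2 + 13*n - 2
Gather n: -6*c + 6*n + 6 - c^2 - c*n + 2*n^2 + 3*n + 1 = -c^2 - 6*c + 2*n^2 + n*(9 - c) + 7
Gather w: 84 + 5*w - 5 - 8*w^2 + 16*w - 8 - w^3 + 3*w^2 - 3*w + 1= -w^3 - 5*w^2 + 18*w + 72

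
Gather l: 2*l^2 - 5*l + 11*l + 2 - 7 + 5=2*l^2 + 6*l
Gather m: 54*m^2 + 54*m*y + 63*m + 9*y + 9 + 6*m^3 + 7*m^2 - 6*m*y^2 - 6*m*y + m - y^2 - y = 6*m^3 + 61*m^2 + m*(-6*y^2 + 48*y + 64) - y^2 + 8*y + 9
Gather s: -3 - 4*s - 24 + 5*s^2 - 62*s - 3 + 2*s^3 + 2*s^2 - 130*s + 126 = 2*s^3 + 7*s^2 - 196*s + 96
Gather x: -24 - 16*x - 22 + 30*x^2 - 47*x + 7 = 30*x^2 - 63*x - 39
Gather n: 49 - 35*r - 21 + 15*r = 28 - 20*r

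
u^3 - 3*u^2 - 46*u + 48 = (u - 8)*(u - 1)*(u + 6)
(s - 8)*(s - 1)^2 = s^3 - 10*s^2 + 17*s - 8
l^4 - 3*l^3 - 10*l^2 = l^2*(l - 5)*(l + 2)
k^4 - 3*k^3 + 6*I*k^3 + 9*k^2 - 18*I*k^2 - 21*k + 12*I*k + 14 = (k - 2)*(k - 1)*(k - I)*(k + 7*I)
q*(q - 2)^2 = q^3 - 4*q^2 + 4*q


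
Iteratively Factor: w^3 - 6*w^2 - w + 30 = (w - 3)*(w^2 - 3*w - 10) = (w - 5)*(w - 3)*(w + 2)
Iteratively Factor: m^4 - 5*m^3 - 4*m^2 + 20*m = (m)*(m^3 - 5*m^2 - 4*m + 20) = m*(m + 2)*(m^2 - 7*m + 10) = m*(m - 5)*(m + 2)*(m - 2)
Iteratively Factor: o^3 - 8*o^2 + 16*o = (o - 4)*(o^2 - 4*o) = o*(o - 4)*(o - 4)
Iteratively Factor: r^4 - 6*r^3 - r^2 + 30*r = (r - 5)*(r^3 - r^2 - 6*r) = (r - 5)*(r + 2)*(r^2 - 3*r) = (r - 5)*(r - 3)*(r + 2)*(r)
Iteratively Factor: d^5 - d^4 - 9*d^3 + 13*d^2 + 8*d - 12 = (d - 2)*(d^4 + d^3 - 7*d^2 - d + 6) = (d - 2)*(d + 1)*(d^3 - 7*d + 6) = (d - 2)*(d - 1)*(d + 1)*(d^2 + d - 6) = (d - 2)^2*(d - 1)*(d + 1)*(d + 3)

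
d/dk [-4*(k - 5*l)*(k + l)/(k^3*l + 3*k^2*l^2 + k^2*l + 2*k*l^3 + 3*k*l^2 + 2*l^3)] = 4*(k^2 - 10*k*l - 10*l^2 - 7*l)/(l*(k^4 + 4*k^3*l + 2*k^3 + 4*k^2*l^2 + 8*k^2*l + k^2 + 8*k*l^2 + 4*k*l + 4*l^2))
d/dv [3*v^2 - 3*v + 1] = 6*v - 3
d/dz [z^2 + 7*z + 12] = 2*z + 7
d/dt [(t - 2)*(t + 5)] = 2*t + 3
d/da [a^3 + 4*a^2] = a*(3*a + 8)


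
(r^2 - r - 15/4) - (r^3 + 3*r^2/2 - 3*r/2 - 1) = -r^3 - r^2/2 + r/2 - 11/4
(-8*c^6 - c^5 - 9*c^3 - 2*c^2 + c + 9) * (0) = 0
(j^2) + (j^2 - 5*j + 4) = 2*j^2 - 5*j + 4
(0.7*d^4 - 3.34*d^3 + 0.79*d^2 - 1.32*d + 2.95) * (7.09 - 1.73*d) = -1.211*d^5 + 10.7412*d^4 - 25.0473*d^3 + 7.8847*d^2 - 14.4623*d + 20.9155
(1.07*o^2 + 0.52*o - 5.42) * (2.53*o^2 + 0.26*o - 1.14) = 2.7071*o^4 + 1.5938*o^3 - 14.7972*o^2 - 2.002*o + 6.1788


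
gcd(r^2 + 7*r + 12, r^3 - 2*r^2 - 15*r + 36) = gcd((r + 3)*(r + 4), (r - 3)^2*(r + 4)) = r + 4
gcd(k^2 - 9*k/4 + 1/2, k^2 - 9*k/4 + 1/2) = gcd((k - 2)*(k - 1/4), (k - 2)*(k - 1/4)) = k^2 - 9*k/4 + 1/2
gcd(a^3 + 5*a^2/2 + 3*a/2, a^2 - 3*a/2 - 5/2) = a + 1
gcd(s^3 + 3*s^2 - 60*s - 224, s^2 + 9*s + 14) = s + 7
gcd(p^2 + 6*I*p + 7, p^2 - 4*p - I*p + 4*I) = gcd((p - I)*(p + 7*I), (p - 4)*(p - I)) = p - I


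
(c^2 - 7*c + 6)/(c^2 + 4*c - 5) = (c - 6)/(c + 5)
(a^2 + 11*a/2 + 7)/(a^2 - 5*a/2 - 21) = (a + 2)/(a - 6)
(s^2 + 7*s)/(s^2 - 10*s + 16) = s*(s + 7)/(s^2 - 10*s + 16)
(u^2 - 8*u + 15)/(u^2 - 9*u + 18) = (u - 5)/(u - 6)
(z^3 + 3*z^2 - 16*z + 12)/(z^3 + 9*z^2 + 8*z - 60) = (z - 1)/(z + 5)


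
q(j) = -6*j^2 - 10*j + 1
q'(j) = -12*j - 10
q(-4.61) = -80.41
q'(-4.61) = 45.32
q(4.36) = -156.66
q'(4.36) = -62.32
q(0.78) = -10.45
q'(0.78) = -19.36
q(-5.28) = -113.47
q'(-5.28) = 53.36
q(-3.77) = -46.58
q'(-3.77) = 35.24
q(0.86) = -12.04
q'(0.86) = -20.32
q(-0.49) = 4.46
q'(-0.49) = -4.12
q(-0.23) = 2.98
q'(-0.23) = -7.24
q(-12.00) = -743.00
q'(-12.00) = 134.00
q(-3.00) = -23.00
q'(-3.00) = 26.00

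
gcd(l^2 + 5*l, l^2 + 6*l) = l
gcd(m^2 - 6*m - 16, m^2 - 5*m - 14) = m + 2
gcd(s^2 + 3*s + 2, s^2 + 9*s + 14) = s + 2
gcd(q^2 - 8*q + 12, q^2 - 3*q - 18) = q - 6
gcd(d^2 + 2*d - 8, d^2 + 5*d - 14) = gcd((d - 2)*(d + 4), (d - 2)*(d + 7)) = d - 2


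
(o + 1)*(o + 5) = o^2 + 6*o + 5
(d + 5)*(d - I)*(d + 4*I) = d^3 + 5*d^2 + 3*I*d^2 + 4*d + 15*I*d + 20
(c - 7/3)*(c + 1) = c^2 - 4*c/3 - 7/3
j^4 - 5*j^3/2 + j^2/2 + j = j*(j - 2)*(j - 1)*(j + 1/2)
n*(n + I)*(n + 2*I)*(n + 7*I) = n^4 + 10*I*n^3 - 23*n^2 - 14*I*n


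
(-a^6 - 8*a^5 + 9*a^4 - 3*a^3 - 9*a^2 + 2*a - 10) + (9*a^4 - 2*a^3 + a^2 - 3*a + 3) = -a^6 - 8*a^5 + 18*a^4 - 5*a^3 - 8*a^2 - a - 7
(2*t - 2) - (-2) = 2*t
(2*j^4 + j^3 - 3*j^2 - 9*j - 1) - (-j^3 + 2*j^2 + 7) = 2*j^4 + 2*j^3 - 5*j^2 - 9*j - 8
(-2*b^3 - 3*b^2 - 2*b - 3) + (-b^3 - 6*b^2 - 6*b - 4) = -3*b^3 - 9*b^2 - 8*b - 7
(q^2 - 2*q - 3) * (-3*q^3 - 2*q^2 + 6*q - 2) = -3*q^5 + 4*q^4 + 19*q^3 - 8*q^2 - 14*q + 6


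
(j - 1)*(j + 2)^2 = j^3 + 3*j^2 - 4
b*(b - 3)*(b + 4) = b^3 + b^2 - 12*b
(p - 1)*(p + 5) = p^2 + 4*p - 5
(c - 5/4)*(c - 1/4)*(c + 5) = c^3 + 7*c^2/2 - 115*c/16 + 25/16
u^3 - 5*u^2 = u^2*(u - 5)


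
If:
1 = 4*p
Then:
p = 1/4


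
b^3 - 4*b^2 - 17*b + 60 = (b - 5)*(b - 3)*(b + 4)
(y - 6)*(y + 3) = y^2 - 3*y - 18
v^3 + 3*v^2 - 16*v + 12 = (v - 2)*(v - 1)*(v + 6)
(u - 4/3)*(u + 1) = u^2 - u/3 - 4/3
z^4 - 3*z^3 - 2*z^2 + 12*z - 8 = (z - 2)^2*(z - 1)*(z + 2)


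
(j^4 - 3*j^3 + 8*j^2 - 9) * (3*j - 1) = 3*j^5 - 10*j^4 + 27*j^3 - 8*j^2 - 27*j + 9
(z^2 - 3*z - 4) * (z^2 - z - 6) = z^4 - 4*z^3 - 7*z^2 + 22*z + 24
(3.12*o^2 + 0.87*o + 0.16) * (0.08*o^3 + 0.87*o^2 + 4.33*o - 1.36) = 0.2496*o^5 + 2.784*o^4 + 14.2793*o^3 - 0.336900000000001*o^2 - 0.4904*o - 0.2176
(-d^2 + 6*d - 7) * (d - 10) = -d^3 + 16*d^2 - 67*d + 70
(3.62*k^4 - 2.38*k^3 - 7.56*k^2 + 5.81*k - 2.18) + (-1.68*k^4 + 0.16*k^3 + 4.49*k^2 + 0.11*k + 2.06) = 1.94*k^4 - 2.22*k^3 - 3.07*k^2 + 5.92*k - 0.12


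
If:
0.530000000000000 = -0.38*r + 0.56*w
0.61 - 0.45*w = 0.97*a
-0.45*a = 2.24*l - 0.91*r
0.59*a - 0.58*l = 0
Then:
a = 0.10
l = 0.10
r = 0.29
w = 1.15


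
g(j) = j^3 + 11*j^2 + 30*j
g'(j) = 3*j^2 + 22*j + 30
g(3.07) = 224.71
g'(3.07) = 125.81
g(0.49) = 17.46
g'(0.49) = 41.50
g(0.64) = 23.97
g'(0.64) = 45.31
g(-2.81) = -19.63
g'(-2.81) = -8.13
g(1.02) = 43.11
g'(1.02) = 55.56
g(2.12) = 122.57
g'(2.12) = 90.12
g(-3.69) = -11.17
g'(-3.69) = -10.33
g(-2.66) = -20.79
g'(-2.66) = -7.29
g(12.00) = 3672.00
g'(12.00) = 726.00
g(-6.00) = 0.00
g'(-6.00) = 6.00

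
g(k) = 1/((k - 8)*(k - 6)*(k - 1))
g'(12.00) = 0.00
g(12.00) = 0.00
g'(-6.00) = 0.00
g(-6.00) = 0.00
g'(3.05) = 0.00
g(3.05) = 0.03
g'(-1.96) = -0.00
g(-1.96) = -0.00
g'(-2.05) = -0.00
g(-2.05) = -0.00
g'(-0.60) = -0.01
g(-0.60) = -0.01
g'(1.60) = -0.08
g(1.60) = 0.06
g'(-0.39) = -0.01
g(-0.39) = -0.01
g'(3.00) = 0.00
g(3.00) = 0.03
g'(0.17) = -0.04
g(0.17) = -0.03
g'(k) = -1/((k - 8)*(k - 6)*(k - 1)^2) - 1/((k - 8)*(k - 6)^2*(k - 1)) - 1/((k - 8)^2*(k - 6)*(k - 1))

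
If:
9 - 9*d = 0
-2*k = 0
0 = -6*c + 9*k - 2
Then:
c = -1/3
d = 1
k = 0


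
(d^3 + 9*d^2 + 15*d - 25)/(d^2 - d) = d + 10 + 25/d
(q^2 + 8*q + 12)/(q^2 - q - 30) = (q^2 + 8*q + 12)/(q^2 - q - 30)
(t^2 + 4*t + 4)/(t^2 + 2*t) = (t + 2)/t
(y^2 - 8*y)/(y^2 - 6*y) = (y - 8)/(y - 6)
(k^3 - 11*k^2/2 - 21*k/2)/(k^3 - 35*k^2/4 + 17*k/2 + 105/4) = 2*k*(2*k + 3)/(4*k^2 - 7*k - 15)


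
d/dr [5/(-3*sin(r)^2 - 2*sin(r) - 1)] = 10*(3*sin(r) + 1)*cos(r)/(3*sin(r)^2 + 2*sin(r) + 1)^2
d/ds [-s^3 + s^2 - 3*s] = -3*s^2 + 2*s - 3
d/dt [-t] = -1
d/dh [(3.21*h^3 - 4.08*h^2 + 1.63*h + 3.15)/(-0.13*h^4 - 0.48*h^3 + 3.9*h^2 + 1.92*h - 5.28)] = (0.4173*h^6 - 1.0608*h^5 + 11.1963*h^4 + 15.5292*h^3 - 60.501*h^2 + 18.5148*h - 14.6544)/(0.0169*h^8 + 0.1248*h^7 - 0.7836*h^6 - 4.2432*h^5 + 14.7396*h^4 + 20.0448*h^3 - 37.4976*h^2 - 20.2752*h + 27.8784)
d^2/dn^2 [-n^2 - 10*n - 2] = -2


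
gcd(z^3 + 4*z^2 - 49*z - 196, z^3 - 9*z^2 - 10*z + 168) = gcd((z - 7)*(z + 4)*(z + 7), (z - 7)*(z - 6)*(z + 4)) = z^2 - 3*z - 28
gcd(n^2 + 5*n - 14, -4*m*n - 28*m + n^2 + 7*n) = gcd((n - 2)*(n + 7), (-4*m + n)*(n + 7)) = n + 7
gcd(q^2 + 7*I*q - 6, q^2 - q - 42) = 1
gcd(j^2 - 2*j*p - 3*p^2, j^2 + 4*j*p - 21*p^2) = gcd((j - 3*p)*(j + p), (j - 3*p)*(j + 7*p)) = -j + 3*p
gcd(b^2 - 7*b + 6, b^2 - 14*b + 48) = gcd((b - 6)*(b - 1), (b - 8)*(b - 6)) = b - 6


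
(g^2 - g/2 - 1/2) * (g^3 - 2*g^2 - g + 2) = g^5 - 5*g^4/2 - g^3/2 + 7*g^2/2 - g/2 - 1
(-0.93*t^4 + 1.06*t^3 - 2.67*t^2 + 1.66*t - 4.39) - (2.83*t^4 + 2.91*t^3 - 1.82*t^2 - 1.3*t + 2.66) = -3.76*t^4 - 1.85*t^3 - 0.85*t^2 + 2.96*t - 7.05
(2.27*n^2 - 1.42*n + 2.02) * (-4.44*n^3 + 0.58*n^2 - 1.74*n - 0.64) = -10.0788*n^5 + 7.6214*n^4 - 13.7422*n^3 + 2.1896*n^2 - 2.606*n - 1.2928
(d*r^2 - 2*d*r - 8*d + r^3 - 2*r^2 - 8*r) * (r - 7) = d*r^3 - 9*d*r^2 + 6*d*r + 56*d + r^4 - 9*r^3 + 6*r^2 + 56*r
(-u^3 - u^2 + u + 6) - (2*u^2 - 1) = -u^3 - 3*u^2 + u + 7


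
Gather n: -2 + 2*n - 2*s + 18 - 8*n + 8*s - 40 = -6*n + 6*s - 24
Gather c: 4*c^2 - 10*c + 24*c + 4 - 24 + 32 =4*c^2 + 14*c + 12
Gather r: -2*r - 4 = -2*r - 4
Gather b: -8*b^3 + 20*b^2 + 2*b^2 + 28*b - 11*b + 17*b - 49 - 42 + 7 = -8*b^3 + 22*b^2 + 34*b - 84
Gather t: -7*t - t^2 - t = -t^2 - 8*t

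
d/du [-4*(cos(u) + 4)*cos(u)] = 8*(cos(u) + 2)*sin(u)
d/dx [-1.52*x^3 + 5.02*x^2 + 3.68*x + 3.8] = -4.56*x^2 + 10.04*x + 3.68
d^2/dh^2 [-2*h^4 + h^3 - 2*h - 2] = 6*h*(1 - 4*h)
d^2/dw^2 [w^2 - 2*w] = 2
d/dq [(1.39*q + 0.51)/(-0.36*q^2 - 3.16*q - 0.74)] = (0.5004*q^2 + 0.3672*q + 0.583)/(0.1296*q^4 + 2.2752*q^3 + 10.5184*q^2 + 4.6768*q + 0.5476)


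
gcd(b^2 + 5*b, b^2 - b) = b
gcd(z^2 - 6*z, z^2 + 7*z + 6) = 1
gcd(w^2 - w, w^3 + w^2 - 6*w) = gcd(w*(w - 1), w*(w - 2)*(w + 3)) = w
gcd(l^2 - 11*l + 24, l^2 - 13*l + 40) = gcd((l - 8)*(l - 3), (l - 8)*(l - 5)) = l - 8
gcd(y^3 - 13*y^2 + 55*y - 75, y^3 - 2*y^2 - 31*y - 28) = 1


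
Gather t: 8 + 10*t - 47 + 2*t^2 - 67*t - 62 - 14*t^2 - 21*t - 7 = -12*t^2 - 78*t - 108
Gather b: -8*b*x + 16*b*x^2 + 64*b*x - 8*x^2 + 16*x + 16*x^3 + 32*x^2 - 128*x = b*(16*x^2 + 56*x) + 16*x^3 + 24*x^2 - 112*x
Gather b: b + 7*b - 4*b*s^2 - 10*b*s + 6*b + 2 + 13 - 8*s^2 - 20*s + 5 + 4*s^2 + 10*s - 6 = b*(-4*s^2 - 10*s + 14) - 4*s^2 - 10*s + 14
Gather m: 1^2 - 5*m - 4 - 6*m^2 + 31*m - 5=-6*m^2 + 26*m - 8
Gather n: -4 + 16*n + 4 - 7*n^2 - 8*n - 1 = -7*n^2 + 8*n - 1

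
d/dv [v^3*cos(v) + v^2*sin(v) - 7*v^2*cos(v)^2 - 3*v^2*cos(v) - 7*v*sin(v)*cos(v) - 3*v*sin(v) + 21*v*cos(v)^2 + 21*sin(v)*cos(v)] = -v^3*sin(v) + 3*v^2*sin(v) + 7*v^2*sin(2*v) + 4*v^2*cos(v) + 2*v*sin(v) - 21*v*sin(2*v) - 9*v*cos(v) - 14*v*cos(2*v) - 7*v - 3*sin(v) - 7*sin(2*v)/2 + 63*cos(2*v)/2 + 21/2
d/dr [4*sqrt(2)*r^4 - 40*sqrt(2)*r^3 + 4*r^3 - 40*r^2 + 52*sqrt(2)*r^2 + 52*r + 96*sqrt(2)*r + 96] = 16*sqrt(2)*r^3 - 120*sqrt(2)*r^2 + 12*r^2 - 80*r + 104*sqrt(2)*r + 52 + 96*sqrt(2)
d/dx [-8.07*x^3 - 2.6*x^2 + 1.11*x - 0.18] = -24.21*x^2 - 5.2*x + 1.11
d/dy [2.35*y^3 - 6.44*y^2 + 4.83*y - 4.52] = 7.05*y^2 - 12.88*y + 4.83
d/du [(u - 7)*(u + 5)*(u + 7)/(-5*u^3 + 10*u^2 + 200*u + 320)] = (7*u^4 - 18*u^3 - 245*u^2 + 1620*u + 6664)/(5*(u^6 - 4*u^5 - 76*u^4 + 32*u^3 + 1856*u^2 + 5120*u + 4096))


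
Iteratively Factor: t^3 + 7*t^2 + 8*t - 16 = (t + 4)*(t^2 + 3*t - 4) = (t - 1)*(t + 4)*(t + 4)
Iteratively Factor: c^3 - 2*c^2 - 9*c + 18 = (c + 3)*(c^2 - 5*c + 6) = (c - 3)*(c + 3)*(c - 2)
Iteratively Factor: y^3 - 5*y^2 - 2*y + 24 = (y - 3)*(y^2 - 2*y - 8) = (y - 3)*(y + 2)*(y - 4)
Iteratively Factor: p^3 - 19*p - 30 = (p + 3)*(p^2 - 3*p - 10) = (p + 2)*(p + 3)*(p - 5)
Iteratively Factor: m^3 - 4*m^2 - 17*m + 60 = (m + 4)*(m^2 - 8*m + 15) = (m - 5)*(m + 4)*(m - 3)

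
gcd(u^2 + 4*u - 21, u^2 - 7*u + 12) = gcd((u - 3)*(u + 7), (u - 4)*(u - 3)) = u - 3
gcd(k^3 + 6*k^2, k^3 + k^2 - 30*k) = k^2 + 6*k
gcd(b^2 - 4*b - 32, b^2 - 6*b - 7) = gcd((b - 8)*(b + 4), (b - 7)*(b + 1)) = 1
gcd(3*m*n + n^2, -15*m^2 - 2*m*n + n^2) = 3*m + n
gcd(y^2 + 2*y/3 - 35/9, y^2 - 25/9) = y - 5/3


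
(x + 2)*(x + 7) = x^2 + 9*x + 14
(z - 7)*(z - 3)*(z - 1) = z^3 - 11*z^2 + 31*z - 21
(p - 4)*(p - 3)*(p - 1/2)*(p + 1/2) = p^4 - 7*p^3 + 47*p^2/4 + 7*p/4 - 3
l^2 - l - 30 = (l - 6)*(l + 5)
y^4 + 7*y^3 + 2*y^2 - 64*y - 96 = (y - 3)*(y + 2)*(y + 4)^2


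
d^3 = d^3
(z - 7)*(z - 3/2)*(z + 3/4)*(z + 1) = z^4 - 27*z^3/4 - 29*z^2/8 + 12*z + 63/8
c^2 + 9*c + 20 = (c + 4)*(c + 5)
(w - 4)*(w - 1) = w^2 - 5*w + 4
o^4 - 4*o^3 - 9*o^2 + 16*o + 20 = (o - 5)*(o - 2)*(o + 1)*(o + 2)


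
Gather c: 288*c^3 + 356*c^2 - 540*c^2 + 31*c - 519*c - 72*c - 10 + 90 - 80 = 288*c^3 - 184*c^2 - 560*c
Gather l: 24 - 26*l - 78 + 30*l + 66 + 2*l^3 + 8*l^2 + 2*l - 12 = 2*l^3 + 8*l^2 + 6*l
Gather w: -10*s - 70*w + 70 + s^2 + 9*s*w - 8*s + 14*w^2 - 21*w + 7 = s^2 - 18*s + 14*w^2 + w*(9*s - 91) + 77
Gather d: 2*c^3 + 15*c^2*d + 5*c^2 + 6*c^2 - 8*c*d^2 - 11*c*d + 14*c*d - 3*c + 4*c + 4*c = 2*c^3 + 11*c^2 - 8*c*d^2 + 5*c + d*(15*c^2 + 3*c)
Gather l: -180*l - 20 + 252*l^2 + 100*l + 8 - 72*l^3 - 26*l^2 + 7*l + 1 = -72*l^3 + 226*l^2 - 73*l - 11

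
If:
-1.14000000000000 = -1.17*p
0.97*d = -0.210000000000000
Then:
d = -0.22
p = 0.97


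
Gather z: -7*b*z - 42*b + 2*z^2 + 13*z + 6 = -42*b + 2*z^2 + z*(13 - 7*b) + 6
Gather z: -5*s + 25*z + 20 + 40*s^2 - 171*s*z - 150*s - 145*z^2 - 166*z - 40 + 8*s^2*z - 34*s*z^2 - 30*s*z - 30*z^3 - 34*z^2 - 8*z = 40*s^2 - 155*s - 30*z^3 + z^2*(-34*s - 179) + z*(8*s^2 - 201*s - 149) - 20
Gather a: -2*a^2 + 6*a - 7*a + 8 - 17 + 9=-2*a^2 - a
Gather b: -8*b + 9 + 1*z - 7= -8*b + z + 2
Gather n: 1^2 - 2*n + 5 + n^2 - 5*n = n^2 - 7*n + 6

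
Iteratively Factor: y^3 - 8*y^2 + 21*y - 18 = (y - 3)*(y^2 - 5*y + 6) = (y - 3)*(y - 2)*(y - 3)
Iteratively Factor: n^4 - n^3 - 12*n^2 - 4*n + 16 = (n - 4)*(n^3 + 3*n^2 - 4) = (n - 4)*(n + 2)*(n^2 + n - 2) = (n - 4)*(n + 2)^2*(n - 1)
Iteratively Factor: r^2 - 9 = (r - 3)*(r + 3)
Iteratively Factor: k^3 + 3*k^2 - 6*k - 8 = (k - 2)*(k^2 + 5*k + 4) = (k - 2)*(k + 4)*(k + 1)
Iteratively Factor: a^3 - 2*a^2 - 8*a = (a - 4)*(a^2 + 2*a) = a*(a - 4)*(a + 2)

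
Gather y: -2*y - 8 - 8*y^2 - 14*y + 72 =-8*y^2 - 16*y + 64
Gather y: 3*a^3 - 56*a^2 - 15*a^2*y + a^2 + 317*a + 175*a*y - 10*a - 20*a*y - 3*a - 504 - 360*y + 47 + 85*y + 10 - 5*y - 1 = 3*a^3 - 55*a^2 + 304*a + y*(-15*a^2 + 155*a - 280) - 448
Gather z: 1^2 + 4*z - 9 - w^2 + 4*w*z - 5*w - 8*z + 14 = -w^2 - 5*w + z*(4*w - 4) + 6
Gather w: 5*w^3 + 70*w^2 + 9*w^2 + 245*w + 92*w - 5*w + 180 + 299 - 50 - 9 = 5*w^3 + 79*w^2 + 332*w + 420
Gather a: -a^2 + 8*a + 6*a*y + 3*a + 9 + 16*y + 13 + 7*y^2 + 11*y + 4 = -a^2 + a*(6*y + 11) + 7*y^2 + 27*y + 26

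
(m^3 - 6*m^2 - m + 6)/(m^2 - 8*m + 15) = (m^3 - 6*m^2 - m + 6)/(m^2 - 8*m + 15)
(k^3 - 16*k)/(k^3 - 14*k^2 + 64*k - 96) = k*(k + 4)/(k^2 - 10*k + 24)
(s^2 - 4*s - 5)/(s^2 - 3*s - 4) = (s - 5)/(s - 4)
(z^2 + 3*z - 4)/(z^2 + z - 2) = (z + 4)/(z + 2)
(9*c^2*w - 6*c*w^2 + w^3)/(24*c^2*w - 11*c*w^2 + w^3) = (-3*c + w)/(-8*c + w)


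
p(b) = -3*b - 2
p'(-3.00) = -3.00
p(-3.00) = 7.00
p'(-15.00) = -3.00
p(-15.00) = 43.00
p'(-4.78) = -3.00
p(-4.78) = 12.34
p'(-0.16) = -3.00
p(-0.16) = -1.52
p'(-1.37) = -3.00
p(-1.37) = 2.11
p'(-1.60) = -3.00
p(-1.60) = 2.80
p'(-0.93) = -3.00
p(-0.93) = 0.79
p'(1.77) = -3.00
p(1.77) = -7.31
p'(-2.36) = -3.00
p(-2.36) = 5.08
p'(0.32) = -3.00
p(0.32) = -2.96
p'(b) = -3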